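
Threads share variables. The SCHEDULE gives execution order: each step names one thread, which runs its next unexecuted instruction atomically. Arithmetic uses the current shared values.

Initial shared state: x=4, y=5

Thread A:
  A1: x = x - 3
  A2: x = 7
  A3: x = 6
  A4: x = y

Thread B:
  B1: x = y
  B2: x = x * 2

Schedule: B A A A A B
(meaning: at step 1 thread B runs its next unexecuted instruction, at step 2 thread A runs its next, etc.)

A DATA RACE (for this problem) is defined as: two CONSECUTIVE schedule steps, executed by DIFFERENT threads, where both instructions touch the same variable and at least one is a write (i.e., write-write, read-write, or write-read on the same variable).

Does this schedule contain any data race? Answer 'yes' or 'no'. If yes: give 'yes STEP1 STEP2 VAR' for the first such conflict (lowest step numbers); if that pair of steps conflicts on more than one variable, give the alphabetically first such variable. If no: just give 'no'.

Answer: yes 1 2 x

Derivation:
Steps 1,2: B(x = y) vs A(x = x - 3). RACE on x (W-W).
Steps 2,3: same thread (A). No race.
Steps 3,4: same thread (A). No race.
Steps 4,5: same thread (A). No race.
Steps 5,6: A(x = y) vs B(x = x * 2). RACE on x (W-W).
First conflict at steps 1,2.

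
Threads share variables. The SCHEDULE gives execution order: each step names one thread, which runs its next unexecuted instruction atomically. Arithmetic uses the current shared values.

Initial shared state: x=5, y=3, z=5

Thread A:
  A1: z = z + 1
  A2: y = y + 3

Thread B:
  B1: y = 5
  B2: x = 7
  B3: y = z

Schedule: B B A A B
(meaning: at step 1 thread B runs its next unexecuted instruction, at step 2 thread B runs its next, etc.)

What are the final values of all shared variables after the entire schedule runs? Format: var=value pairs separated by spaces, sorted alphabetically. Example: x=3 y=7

Answer: x=7 y=6 z=6

Derivation:
Step 1: thread B executes B1 (y = 5). Shared: x=5 y=5 z=5. PCs: A@0 B@1
Step 2: thread B executes B2 (x = 7). Shared: x=7 y=5 z=5. PCs: A@0 B@2
Step 3: thread A executes A1 (z = z + 1). Shared: x=7 y=5 z=6. PCs: A@1 B@2
Step 4: thread A executes A2 (y = y + 3). Shared: x=7 y=8 z=6. PCs: A@2 B@2
Step 5: thread B executes B3 (y = z). Shared: x=7 y=6 z=6. PCs: A@2 B@3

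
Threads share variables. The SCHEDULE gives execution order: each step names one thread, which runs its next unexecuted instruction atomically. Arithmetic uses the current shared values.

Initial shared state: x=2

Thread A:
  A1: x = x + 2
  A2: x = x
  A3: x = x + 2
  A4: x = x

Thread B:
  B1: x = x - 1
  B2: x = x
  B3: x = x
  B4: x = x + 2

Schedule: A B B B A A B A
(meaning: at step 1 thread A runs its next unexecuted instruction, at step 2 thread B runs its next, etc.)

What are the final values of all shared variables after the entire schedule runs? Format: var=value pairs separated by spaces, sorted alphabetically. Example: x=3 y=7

Answer: x=7

Derivation:
Step 1: thread A executes A1 (x = x + 2). Shared: x=4. PCs: A@1 B@0
Step 2: thread B executes B1 (x = x - 1). Shared: x=3. PCs: A@1 B@1
Step 3: thread B executes B2 (x = x). Shared: x=3. PCs: A@1 B@2
Step 4: thread B executes B3 (x = x). Shared: x=3. PCs: A@1 B@3
Step 5: thread A executes A2 (x = x). Shared: x=3. PCs: A@2 B@3
Step 6: thread A executes A3 (x = x + 2). Shared: x=5. PCs: A@3 B@3
Step 7: thread B executes B4 (x = x + 2). Shared: x=7. PCs: A@3 B@4
Step 8: thread A executes A4 (x = x). Shared: x=7. PCs: A@4 B@4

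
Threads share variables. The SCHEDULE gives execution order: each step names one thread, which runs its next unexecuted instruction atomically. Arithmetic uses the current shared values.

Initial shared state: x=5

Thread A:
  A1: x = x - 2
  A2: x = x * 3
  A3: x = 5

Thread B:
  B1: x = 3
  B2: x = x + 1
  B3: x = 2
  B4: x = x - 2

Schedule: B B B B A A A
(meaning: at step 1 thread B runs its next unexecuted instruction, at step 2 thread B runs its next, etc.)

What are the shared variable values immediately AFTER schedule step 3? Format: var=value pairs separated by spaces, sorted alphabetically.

Step 1: thread B executes B1 (x = 3). Shared: x=3. PCs: A@0 B@1
Step 2: thread B executes B2 (x = x + 1). Shared: x=4. PCs: A@0 B@2
Step 3: thread B executes B3 (x = 2). Shared: x=2. PCs: A@0 B@3

Answer: x=2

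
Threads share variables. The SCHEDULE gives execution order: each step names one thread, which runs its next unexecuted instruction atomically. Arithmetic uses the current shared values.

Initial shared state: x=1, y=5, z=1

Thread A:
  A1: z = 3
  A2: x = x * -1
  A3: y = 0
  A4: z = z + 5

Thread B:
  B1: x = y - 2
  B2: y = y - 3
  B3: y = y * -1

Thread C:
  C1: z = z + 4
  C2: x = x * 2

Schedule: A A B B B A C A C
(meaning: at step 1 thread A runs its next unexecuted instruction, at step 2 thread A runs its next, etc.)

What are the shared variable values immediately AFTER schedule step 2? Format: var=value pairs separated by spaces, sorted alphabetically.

Answer: x=-1 y=5 z=3

Derivation:
Step 1: thread A executes A1 (z = 3). Shared: x=1 y=5 z=3. PCs: A@1 B@0 C@0
Step 2: thread A executes A2 (x = x * -1). Shared: x=-1 y=5 z=3. PCs: A@2 B@0 C@0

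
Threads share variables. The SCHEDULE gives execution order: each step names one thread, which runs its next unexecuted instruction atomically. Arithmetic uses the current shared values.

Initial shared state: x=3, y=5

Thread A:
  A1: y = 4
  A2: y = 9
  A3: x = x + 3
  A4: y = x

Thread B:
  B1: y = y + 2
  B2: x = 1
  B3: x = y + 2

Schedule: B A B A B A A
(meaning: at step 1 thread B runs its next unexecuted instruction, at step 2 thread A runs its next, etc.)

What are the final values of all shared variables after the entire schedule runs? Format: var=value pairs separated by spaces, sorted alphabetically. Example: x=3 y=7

Answer: x=14 y=14

Derivation:
Step 1: thread B executes B1 (y = y + 2). Shared: x=3 y=7. PCs: A@0 B@1
Step 2: thread A executes A1 (y = 4). Shared: x=3 y=4. PCs: A@1 B@1
Step 3: thread B executes B2 (x = 1). Shared: x=1 y=4. PCs: A@1 B@2
Step 4: thread A executes A2 (y = 9). Shared: x=1 y=9. PCs: A@2 B@2
Step 5: thread B executes B3 (x = y + 2). Shared: x=11 y=9. PCs: A@2 B@3
Step 6: thread A executes A3 (x = x + 3). Shared: x=14 y=9. PCs: A@3 B@3
Step 7: thread A executes A4 (y = x). Shared: x=14 y=14. PCs: A@4 B@3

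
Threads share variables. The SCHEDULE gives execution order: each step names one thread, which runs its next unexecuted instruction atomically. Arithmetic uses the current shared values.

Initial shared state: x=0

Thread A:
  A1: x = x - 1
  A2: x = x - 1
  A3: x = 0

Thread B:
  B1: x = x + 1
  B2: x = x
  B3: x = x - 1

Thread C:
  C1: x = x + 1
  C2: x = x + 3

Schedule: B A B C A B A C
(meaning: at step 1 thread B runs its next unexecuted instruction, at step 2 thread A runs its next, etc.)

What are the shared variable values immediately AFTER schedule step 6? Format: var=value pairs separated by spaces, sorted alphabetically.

Step 1: thread B executes B1 (x = x + 1). Shared: x=1. PCs: A@0 B@1 C@0
Step 2: thread A executes A1 (x = x - 1). Shared: x=0. PCs: A@1 B@1 C@0
Step 3: thread B executes B2 (x = x). Shared: x=0. PCs: A@1 B@2 C@0
Step 4: thread C executes C1 (x = x + 1). Shared: x=1. PCs: A@1 B@2 C@1
Step 5: thread A executes A2 (x = x - 1). Shared: x=0. PCs: A@2 B@2 C@1
Step 6: thread B executes B3 (x = x - 1). Shared: x=-1. PCs: A@2 B@3 C@1

Answer: x=-1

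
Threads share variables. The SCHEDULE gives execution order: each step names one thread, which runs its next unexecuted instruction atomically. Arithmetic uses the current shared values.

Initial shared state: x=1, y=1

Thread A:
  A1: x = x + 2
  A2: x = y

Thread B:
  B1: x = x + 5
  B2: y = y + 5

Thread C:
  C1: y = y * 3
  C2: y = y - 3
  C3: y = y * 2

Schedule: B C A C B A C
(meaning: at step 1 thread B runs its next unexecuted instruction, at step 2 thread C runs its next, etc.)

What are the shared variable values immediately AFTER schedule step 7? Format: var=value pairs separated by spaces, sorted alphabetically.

Answer: x=5 y=10

Derivation:
Step 1: thread B executes B1 (x = x + 5). Shared: x=6 y=1. PCs: A@0 B@1 C@0
Step 2: thread C executes C1 (y = y * 3). Shared: x=6 y=3. PCs: A@0 B@1 C@1
Step 3: thread A executes A1 (x = x + 2). Shared: x=8 y=3. PCs: A@1 B@1 C@1
Step 4: thread C executes C2 (y = y - 3). Shared: x=8 y=0. PCs: A@1 B@1 C@2
Step 5: thread B executes B2 (y = y + 5). Shared: x=8 y=5. PCs: A@1 B@2 C@2
Step 6: thread A executes A2 (x = y). Shared: x=5 y=5. PCs: A@2 B@2 C@2
Step 7: thread C executes C3 (y = y * 2). Shared: x=5 y=10. PCs: A@2 B@2 C@3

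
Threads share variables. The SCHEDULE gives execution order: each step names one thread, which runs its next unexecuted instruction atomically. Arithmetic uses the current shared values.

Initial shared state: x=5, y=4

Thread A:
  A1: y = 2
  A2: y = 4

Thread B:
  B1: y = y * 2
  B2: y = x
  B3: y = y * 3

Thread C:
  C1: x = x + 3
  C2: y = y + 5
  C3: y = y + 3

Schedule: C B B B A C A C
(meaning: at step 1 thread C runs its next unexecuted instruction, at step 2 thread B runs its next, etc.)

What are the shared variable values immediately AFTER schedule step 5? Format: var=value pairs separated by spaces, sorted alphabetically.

Step 1: thread C executes C1 (x = x + 3). Shared: x=8 y=4. PCs: A@0 B@0 C@1
Step 2: thread B executes B1 (y = y * 2). Shared: x=8 y=8. PCs: A@0 B@1 C@1
Step 3: thread B executes B2 (y = x). Shared: x=8 y=8. PCs: A@0 B@2 C@1
Step 4: thread B executes B3 (y = y * 3). Shared: x=8 y=24. PCs: A@0 B@3 C@1
Step 5: thread A executes A1 (y = 2). Shared: x=8 y=2. PCs: A@1 B@3 C@1

Answer: x=8 y=2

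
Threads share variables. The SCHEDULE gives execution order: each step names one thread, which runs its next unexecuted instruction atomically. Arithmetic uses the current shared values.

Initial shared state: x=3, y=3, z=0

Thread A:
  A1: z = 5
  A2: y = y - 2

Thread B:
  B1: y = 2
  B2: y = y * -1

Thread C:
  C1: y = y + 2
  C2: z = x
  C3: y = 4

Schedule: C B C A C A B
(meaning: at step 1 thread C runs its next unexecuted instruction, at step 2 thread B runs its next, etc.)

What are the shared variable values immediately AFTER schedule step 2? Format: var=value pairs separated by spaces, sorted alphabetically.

Answer: x=3 y=2 z=0

Derivation:
Step 1: thread C executes C1 (y = y + 2). Shared: x=3 y=5 z=0. PCs: A@0 B@0 C@1
Step 2: thread B executes B1 (y = 2). Shared: x=3 y=2 z=0. PCs: A@0 B@1 C@1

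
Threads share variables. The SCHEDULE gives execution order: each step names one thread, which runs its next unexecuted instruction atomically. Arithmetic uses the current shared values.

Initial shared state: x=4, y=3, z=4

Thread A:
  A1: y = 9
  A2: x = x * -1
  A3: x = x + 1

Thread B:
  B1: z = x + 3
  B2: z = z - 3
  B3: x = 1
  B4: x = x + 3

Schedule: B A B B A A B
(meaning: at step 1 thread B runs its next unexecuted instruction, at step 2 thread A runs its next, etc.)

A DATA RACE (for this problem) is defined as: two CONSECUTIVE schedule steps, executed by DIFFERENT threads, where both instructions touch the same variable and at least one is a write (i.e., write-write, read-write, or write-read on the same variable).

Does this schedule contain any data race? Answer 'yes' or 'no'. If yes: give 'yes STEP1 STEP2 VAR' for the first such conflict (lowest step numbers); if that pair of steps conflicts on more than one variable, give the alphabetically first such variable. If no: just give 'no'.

Steps 1,2: B(r=x,w=z) vs A(r=-,w=y). No conflict.
Steps 2,3: A(r=-,w=y) vs B(r=z,w=z). No conflict.
Steps 3,4: same thread (B). No race.
Steps 4,5: B(x = 1) vs A(x = x * -1). RACE on x (W-W).
Steps 5,6: same thread (A). No race.
Steps 6,7: A(x = x + 1) vs B(x = x + 3). RACE on x (W-W).
First conflict at steps 4,5.

Answer: yes 4 5 x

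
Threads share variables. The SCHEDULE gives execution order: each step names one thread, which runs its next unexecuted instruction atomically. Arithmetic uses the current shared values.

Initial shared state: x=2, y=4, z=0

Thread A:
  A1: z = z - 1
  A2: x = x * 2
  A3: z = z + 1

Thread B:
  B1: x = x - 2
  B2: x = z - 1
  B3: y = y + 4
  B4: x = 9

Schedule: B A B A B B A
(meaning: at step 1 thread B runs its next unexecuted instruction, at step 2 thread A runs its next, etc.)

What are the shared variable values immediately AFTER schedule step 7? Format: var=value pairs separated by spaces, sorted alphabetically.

Answer: x=9 y=8 z=0

Derivation:
Step 1: thread B executes B1 (x = x - 2). Shared: x=0 y=4 z=0. PCs: A@0 B@1
Step 2: thread A executes A1 (z = z - 1). Shared: x=0 y=4 z=-1. PCs: A@1 B@1
Step 3: thread B executes B2 (x = z - 1). Shared: x=-2 y=4 z=-1. PCs: A@1 B@2
Step 4: thread A executes A2 (x = x * 2). Shared: x=-4 y=4 z=-1. PCs: A@2 B@2
Step 5: thread B executes B3 (y = y + 4). Shared: x=-4 y=8 z=-1. PCs: A@2 B@3
Step 6: thread B executes B4 (x = 9). Shared: x=9 y=8 z=-1. PCs: A@2 B@4
Step 7: thread A executes A3 (z = z + 1). Shared: x=9 y=8 z=0. PCs: A@3 B@4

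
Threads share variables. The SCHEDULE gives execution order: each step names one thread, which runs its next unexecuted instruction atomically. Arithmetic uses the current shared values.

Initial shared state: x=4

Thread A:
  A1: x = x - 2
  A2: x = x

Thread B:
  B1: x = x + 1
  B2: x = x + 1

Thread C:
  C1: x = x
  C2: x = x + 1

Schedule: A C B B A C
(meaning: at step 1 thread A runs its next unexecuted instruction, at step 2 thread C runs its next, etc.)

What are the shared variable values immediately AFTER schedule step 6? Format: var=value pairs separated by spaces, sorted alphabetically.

Answer: x=5

Derivation:
Step 1: thread A executes A1 (x = x - 2). Shared: x=2. PCs: A@1 B@0 C@0
Step 2: thread C executes C1 (x = x). Shared: x=2. PCs: A@1 B@0 C@1
Step 3: thread B executes B1 (x = x + 1). Shared: x=3. PCs: A@1 B@1 C@1
Step 4: thread B executes B2 (x = x + 1). Shared: x=4. PCs: A@1 B@2 C@1
Step 5: thread A executes A2 (x = x). Shared: x=4. PCs: A@2 B@2 C@1
Step 6: thread C executes C2 (x = x + 1). Shared: x=5. PCs: A@2 B@2 C@2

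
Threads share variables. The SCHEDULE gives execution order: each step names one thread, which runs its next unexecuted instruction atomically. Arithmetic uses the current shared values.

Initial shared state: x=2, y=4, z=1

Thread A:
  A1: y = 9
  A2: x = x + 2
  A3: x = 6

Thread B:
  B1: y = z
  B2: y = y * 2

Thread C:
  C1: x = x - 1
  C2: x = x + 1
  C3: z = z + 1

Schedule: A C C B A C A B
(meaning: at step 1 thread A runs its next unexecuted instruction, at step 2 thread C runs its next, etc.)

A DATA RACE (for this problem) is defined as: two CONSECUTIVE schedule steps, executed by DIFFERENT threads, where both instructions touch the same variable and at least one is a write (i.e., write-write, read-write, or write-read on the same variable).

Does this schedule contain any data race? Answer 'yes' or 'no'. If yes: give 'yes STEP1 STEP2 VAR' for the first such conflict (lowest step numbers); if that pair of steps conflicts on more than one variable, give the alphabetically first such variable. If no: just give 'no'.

Steps 1,2: A(r=-,w=y) vs C(r=x,w=x). No conflict.
Steps 2,3: same thread (C). No race.
Steps 3,4: C(r=x,w=x) vs B(r=z,w=y). No conflict.
Steps 4,5: B(r=z,w=y) vs A(r=x,w=x). No conflict.
Steps 5,6: A(r=x,w=x) vs C(r=z,w=z). No conflict.
Steps 6,7: C(r=z,w=z) vs A(r=-,w=x). No conflict.
Steps 7,8: A(r=-,w=x) vs B(r=y,w=y). No conflict.

Answer: no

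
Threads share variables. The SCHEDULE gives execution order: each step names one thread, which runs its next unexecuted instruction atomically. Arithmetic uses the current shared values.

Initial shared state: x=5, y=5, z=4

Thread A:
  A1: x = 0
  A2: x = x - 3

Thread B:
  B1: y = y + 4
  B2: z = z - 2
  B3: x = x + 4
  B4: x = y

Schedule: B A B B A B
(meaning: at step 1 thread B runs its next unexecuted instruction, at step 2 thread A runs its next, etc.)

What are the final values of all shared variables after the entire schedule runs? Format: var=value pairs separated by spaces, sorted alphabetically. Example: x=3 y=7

Step 1: thread B executes B1 (y = y + 4). Shared: x=5 y=9 z=4. PCs: A@0 B@1
Step 2: thread A executes A1 (x = 0). Shared: x=0 y=9 z=4. PCs: A@1 B@1
Step 3: thread B executes B2 (z = z - 2). Shared: x=0 y=9 z=2. PCs: A@1 B@2
Step 4: thread B executes B3 (x = x + 4). Shared: x=4 y=9 z=2. PCs: A@1 B@3
Step 5: thread A executes A2 (x = x - 3). Shared: x=1 y=9 z=2. PCs: A@2 B@3
Step 6: thread B executes B4 (x = y). Shared: x=9 y=9 z=2. PCs: A@2 B@4

Answer: x=9 y=9 z=2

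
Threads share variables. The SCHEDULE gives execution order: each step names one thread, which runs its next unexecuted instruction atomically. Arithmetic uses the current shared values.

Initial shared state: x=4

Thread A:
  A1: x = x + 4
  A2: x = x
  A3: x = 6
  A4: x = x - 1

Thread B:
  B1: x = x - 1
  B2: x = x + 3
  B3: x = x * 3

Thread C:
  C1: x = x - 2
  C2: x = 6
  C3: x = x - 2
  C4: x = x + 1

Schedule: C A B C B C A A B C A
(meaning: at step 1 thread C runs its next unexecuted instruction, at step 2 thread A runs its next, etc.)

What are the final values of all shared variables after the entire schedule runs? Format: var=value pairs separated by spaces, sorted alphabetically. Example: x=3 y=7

Step 1: thread C executes C1 (x = x - 2). Shared: x=2. PCs: A@0 B@0 C@1
Step 2: thread A executes A1 (x = x + 4). Shared: x=6. PCs: A@1 B@0 C@1
Step 3: thread B executes B1 (x = x - 1). Shared: x=5. PCs: A@1 B@1 C@1
Step 4: thread C executes C2 (x = 6). Shared: x=6. PCs: A@1 B@1 C@2
Step 5: thread B executes B2 (x = x + 3). Shared: x=9. PCs: A@1 B@2 C@2
Step 6: thread C executes C3 (x = x - 2). Shared: x=7. PCs: A@1 B@2 C@3
Step 7: thread A executes A2 (x = x). Shared: x=7. PCs: A@2 B@2 C@3
Step 8: thread A executes A3 (x = 6). Shared: x=6. PCs: A@3 B@2 C@3
Step 9: thread B executes B3 (x = x * 3). Shared: x=18. PCs: A@3 B@3 C@3
Step 10: thread C executes C4 (x = x + 1). Shared: x=19. PCs: A@3 B@3 C@4
Step 11: thread A executes A4 (x = x - 1). Shared: x=18. PCs: A@4 B@3 C@4

Answer: x=18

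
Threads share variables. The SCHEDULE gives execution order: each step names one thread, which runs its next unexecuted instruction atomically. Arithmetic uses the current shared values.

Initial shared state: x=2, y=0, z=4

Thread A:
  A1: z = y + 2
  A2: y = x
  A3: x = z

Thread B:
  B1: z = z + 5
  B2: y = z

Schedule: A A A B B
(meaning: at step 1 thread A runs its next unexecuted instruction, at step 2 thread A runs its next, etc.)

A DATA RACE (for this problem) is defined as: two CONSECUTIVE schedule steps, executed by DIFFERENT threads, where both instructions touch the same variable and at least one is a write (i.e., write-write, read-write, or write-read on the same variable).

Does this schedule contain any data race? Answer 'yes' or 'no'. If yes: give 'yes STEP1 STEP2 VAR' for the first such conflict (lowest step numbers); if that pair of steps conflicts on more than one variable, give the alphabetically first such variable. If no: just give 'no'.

Answer: yes 3 4 z

Derivation:
Steps 1,2: same thread (A). No race.
Steps 2,3: same thread (A). No race.
Steps 3,4: A(x = z) vs B(z = z + 5). RACE on z (R-W).
Steps 4,5: same thread (B). No race.
First conflict at steps 3,4.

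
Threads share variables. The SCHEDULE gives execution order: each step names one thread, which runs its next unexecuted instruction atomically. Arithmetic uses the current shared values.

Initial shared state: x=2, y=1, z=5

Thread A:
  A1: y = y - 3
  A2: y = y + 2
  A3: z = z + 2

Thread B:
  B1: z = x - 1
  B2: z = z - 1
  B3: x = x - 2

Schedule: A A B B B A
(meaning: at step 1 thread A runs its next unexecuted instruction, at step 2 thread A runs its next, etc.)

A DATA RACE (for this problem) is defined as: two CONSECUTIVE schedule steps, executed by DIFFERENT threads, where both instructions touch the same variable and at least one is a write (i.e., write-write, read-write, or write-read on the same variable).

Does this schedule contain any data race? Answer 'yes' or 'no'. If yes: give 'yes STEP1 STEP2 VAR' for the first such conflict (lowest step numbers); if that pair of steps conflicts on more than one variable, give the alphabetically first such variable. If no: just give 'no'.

Answer: no

Derivation:
Steps 1,2: same thread (A). No race.
Steps 2,3: A(r=y,w=y) vs B(r=x,w=z). No conflict.
Steps 3,4: same thread (B). No race.
Steps 4,5: same thread (B). No race.
Steps 5,6: B(r=x,w=x) vs A(r=z,w=z). No conflict.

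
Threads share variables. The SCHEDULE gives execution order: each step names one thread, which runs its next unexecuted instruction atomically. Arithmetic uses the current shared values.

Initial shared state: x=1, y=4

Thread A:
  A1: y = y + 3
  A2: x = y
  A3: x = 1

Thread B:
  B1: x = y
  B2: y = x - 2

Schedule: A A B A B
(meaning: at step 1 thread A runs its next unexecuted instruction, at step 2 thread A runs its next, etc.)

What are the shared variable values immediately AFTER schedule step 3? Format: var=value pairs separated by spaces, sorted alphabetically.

Answer: x=7 y=7

Derivation:
Step 1: thread A executes A1 (y = y + 3). Shared: x=1 y=7. PCs: A@1 B@0
Step 2: thread A executes A2 (x = y). Shared: x=7 y=7. PCs: A@2 B@0
Step 3: thread B executes B1 (x = y). Shared: x=7 y=7. PCs: A@2 B@1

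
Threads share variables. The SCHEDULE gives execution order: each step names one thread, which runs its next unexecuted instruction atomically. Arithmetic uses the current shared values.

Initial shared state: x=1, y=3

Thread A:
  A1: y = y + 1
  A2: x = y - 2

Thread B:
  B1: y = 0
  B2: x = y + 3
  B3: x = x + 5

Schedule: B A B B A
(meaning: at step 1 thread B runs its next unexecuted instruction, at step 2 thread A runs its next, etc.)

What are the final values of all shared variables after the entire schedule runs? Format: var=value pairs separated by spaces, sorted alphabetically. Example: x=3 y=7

Step 1: thread B executes B1 (y = 0). Shared: x=1 y=0. PCs: A@0 B@1
Step 2: thread A executes A1 (y = y + 1). Shared: x=1 y=1. PCs: A@1 B@1
Step 3: thread B executes B2 (x = y + 3). Shared: x=4 y=1. PCs: A@1 B@2
Step 4: thread B executes B3 (x = x + 5). Shared: x=9 y=1. PCs: A@1 B@3
Step 5: thread A executes A2 (x = y - 2). Shared: x=-1 y=1. PCs: A@2 B@3

Answer: x=-1 y=1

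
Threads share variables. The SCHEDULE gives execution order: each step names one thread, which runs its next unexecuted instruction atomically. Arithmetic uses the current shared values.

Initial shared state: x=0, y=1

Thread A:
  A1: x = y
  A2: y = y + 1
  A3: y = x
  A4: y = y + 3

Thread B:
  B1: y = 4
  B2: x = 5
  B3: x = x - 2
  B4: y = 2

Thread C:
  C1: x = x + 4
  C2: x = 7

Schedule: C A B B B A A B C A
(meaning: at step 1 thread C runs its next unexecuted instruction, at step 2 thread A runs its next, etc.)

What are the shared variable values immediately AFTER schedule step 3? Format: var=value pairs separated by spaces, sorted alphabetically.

Step 1: thread C executes C1 (x = x + 4). Shared: x=4 y=1. PCs: A@0 B@0 C@1
Step 2: thread A executes A1 (x = y). Shared: x=1 y=1. PCs: A@1 B@0 C@1
Step 3: thread B executes B1 (y = 4). Shared: x=1 y=4. PCs: A@1 B@1 C@1

Answer: x=1 y=4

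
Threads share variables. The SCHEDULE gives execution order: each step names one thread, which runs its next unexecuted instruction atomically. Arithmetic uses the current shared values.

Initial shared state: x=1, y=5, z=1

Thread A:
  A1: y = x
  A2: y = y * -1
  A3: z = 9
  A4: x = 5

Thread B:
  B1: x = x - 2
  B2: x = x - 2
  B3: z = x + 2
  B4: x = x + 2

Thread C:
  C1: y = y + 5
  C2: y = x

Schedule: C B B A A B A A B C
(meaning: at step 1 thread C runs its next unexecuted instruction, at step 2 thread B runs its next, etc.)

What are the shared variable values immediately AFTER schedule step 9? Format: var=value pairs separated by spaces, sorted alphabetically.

Answer: x=7 y=3 z=9

Derivation:
Step 1: thread C executes C1 (y = y + 5). Shared: x=1 y=10 z=1. PCs: A@0 B@0 C@1
Step 2: thread B executes B1 (x = x - 2). Shared: x=-1 y=10 z=1. PCs: A@0 B@1 C@1
Step 3: thread B executes B2 (x = x - 2). Shared: x=-3 y=10 z=1. PCs: A@0 B@2 C@1
Step 4: thread A executes A1 (y = x). Shared: x=-3 y=-3 z=1. PCs: A@1 B@2 C@1
Step 5: thread A executes A2 (y = y * -1). Shared: x=-3 y=3 z=1. PCs: A@2 B@2 C@1
Step 6: thread B executes B3 (z = x + 2). Shared: x=-3 y=3 z=-1. PCs: A@2 B@3 C@1
Step 7: thread A executes A3 (z = 9). Shared: x=-3 y=3 z=9. PCs: A@3 B@3 C@1
Step 8: thread A executes A4 (x = 5). Shared: x=5 y=3 z=9. PCs: A@4 B@3 C@1
Step 9: thread B executes B4 (x = x + 2). Shared: x=7 y=3 z=9. PCs: A@4 B@4 C@1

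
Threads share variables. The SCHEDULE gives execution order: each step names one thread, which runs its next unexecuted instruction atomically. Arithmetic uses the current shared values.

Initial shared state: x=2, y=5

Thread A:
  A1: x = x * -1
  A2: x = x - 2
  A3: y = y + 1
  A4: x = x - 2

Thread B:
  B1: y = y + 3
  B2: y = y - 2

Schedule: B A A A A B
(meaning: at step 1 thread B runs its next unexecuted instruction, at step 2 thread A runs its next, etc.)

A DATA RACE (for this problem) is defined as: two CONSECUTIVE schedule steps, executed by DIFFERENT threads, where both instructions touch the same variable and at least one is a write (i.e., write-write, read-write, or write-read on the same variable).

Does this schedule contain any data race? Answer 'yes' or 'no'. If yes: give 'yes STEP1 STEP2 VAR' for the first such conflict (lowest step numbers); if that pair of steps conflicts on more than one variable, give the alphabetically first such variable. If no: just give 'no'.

Answer: no

Derivation:
Steps 1,2: B(r=y,w=y) vs A(r=x,w=x). No conflict.
Steps 2,3: same thread (A). No race.
Steps 3,4: same thread (A). No race.
Steps 4,5: same thread (A). No race.
Steps 5,6: A(r=x,w=x) vs B(r=y,w=y). No conflict.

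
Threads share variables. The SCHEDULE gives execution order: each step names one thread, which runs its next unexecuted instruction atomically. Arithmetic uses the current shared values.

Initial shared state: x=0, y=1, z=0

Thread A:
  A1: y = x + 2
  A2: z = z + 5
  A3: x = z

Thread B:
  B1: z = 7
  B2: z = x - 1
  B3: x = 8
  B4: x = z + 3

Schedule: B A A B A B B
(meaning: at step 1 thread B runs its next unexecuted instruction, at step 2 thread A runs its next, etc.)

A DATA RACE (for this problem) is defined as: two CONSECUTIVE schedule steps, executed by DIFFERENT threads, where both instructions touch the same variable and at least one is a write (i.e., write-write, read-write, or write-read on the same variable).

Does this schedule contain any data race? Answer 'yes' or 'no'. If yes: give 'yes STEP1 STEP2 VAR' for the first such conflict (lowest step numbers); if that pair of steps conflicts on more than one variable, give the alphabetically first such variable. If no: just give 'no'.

Steps 1,2: B(r=-,w=z) vs A(r=x,w=y). No conflict.
Steps 2,3: same thread (A). No race.
Steps 3,4: A(z = z + 5) vs B(z = x - 1). RACE on z (W-W).
Steps 4,5: B(z = x - 1) vs A(x = z). RACE on x (R-W), z (W-R). Multiple vars; alphabetically first is x.
Steps 5,6: A(x = z) vs B(x = 8). RACE on x (W-W).
Steps 6,7: same thread (B). No race.
First conflict at steps 3,4.

Answer: yes 3 4 z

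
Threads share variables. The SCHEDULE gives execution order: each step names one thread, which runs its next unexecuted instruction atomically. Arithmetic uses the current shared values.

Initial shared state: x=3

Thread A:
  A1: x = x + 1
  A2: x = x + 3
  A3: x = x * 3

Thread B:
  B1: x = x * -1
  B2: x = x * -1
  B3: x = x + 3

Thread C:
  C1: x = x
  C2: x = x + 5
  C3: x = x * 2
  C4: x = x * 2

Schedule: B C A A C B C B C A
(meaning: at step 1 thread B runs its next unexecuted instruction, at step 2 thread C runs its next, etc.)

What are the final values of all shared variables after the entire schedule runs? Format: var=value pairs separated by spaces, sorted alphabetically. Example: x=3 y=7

Answer: x=-54

Derivation:
Step 1: thread B executes B1 (x = x * -1). Shared: x=-3. PCs: A@0 B@1 C@0
Step 2: thread C executes C1 (x = x). Shared: x=-3. PCs: A@0 B@1 C@1
Step 3: thread A executes A1 (x = x + 1). Shared: x=-2. PCs: A@1 B@1 C@1
Step 4: thread A executes A2 (x = x + 3). Shared: x=1. PCs: A@2 B@1 C@1
Step 5: thread C executes C2 (x = x + 5). Shared: x=6. PCs: A@2 B@1 C@2
Step 6: thread B executes B2 (x = x * -1). Shared: x=-6. PCs: A@2 B@2 C@2
Step 7: thread C executes C3 (x = x * 2). Shared: x=-12. PCs: A@2 B@2 C@3
Step 8: thread B executes B3 (x = x + 3). Shared: x=-9. PCs: A@2 B@3 C@3
Step 9: thread C executes C4 (x = x * 2). Shared: x=-18. PCs: A@2 B@3 C@4
Step 10: thread A executes A3 (x = x * 3). Shared: x=-54. PCs: A@3 B@3 C@4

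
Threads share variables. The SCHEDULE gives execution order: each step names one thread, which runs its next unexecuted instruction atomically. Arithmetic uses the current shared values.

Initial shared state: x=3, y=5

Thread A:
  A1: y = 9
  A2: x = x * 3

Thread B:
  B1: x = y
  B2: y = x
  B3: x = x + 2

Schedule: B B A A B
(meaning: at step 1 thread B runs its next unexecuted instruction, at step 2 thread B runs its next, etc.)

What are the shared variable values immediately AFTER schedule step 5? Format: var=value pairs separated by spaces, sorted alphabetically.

Answer: x=17 y=9

Derivation:
Step 1: thread B executes B1 (x = y). Shared: x=5 y=5. PCs: A@0 B@1
Step 2: thread B executes B2 (y = x). Shared: x=5 y=5. PCs: A@0 B@2
Step 3: thread A executes A1 (y = 9). Shared: x=5 y=9. PCs: A@1 B@2
Step 4: thread A executes A2 (x = x * 3). Shared: x=15 y=9. PCs: A@2 B@2
Step 5: thread B executes B3 (x = x + 2). Shared: x=17 y=9. PCs: A@2 B@3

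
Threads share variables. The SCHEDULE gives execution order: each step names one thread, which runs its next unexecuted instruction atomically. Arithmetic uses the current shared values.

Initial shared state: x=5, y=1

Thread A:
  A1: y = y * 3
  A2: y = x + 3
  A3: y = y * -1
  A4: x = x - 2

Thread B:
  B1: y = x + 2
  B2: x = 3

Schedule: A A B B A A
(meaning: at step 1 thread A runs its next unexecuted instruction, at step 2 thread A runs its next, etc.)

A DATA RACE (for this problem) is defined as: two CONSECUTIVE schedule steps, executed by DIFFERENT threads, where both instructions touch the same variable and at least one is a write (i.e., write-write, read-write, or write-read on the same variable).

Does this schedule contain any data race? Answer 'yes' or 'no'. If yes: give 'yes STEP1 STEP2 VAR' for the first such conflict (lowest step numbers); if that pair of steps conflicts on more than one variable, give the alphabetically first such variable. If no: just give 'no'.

Answer: yes 2 3 y

Derivation:
Steps 1,2: same thread (A). No race.
Steps 2,3: A(y = x + 3) vs B(y = x + 2). RACE on y (W-W).
Steps 3,4: same thread (B). No race.
Steps 4,5: B(r=-,w=x) vs A(r=y,w=y). No conflict.
Steps 5,6: same thread (A). No race.
First conflict at steps 2,3.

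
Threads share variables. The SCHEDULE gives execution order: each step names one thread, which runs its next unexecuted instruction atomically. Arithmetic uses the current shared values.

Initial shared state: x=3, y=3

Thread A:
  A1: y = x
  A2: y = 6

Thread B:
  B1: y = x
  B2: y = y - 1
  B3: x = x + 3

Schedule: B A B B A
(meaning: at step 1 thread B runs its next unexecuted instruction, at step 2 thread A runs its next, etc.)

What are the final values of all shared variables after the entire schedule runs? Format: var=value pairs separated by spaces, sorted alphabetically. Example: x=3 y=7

Answer: x=6 y=6

Derivation:
Step 1: thread B executes B1 (y = x). Shared: x=3 y=3. PCs: A@0 B@1
Step 2: thread A executes A1 (y = x). Shared: x=3 y=3. PCs: A@1 B@1
Step 3: thread B executes B2 (y = y - 1). Shared: x=3 y=2. PCs: A@1 B@2
Step 4: thread B executes B3 (x = x + 3). Shared: x=6 y=2. PCs: A@1 B@3
Step 5: thread A executes A2 (y = 6). Shared: x=6 y=6. PCs: A@2 B@3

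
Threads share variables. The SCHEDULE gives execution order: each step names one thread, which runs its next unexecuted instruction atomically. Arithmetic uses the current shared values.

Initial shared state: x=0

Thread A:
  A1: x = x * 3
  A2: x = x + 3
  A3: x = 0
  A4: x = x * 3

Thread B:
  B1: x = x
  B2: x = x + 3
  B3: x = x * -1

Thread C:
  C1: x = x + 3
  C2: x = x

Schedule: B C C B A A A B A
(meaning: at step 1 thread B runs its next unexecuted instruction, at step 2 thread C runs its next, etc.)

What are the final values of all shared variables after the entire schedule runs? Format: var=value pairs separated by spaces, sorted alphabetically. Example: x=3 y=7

Step 1: thread B executes B1 (x = x). Shared: x=0. PCs: A@0 B@1 C@0
Step 2: thread C executes C1 (x = x + 3). Shared: x=3. PCs: A@0 B@1 C@1
Step 3: thread C executes C2 (x = x). Shared: x=3. PCs: A@0 B@1 C@2
Step 4: thread B executes B2 (x = x + 3). Shared: x=6. PCs: A@0 B@2 C@2
Step 5: thread A executes A1 (x = x * 3). Shared: x=18. PCs: A@1 B@2 C@2
Step 6: thread A executes A2 (x = x + 3). Shared: x=21. PCs: A@2 B@2 C@2
Step 7: thread A executes A3 (x = 0). Shared: x=0. PCs: A@3 B@2 C@2
Step 8: thread B executes B3 (x = x * -1). Shared: x=0. PCs: A@3 B@3 C@2
Step 9: thread A executes A4 (x = x * 3). Shared: x=0. PCs: A@4 B@3 C@2

Answer: x=0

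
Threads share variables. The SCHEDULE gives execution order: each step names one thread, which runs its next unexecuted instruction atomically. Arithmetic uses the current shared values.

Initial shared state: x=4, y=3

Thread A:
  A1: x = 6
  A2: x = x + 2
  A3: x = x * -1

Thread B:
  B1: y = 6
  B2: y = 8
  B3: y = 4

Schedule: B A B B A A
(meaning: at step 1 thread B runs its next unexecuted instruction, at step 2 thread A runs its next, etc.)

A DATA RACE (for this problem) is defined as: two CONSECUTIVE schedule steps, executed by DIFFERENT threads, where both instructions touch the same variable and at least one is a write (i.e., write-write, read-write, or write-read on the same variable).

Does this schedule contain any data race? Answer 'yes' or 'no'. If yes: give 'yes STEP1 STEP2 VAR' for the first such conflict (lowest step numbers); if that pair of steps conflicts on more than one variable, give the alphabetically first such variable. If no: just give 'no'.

Answer: no

Derivation:
Steps 1,2: B(r=-,w=y) vs A(r=-,w=x). No conflict.
Steps 2,3: A(r=-,w=x) vs B(r=-,w=y). No conflict.
Steps 3,4: same thread (B). No race.
Steps 4,5: B(r=-,w=y) vs A(r=x,w=x). No conflict.
Steps 5,6: same thread (A). No race.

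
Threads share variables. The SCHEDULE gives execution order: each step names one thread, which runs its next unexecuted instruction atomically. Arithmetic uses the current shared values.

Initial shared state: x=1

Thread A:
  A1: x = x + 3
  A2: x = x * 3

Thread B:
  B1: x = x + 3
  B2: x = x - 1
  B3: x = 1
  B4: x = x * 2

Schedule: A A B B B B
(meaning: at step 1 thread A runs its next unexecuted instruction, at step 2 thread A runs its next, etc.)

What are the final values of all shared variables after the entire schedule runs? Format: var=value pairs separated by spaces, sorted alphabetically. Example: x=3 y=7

Answer: x=2

Derivation:
Step 1: thread A executes A1 (x = x + 3). Shared: x=4. PCs: A@1 B@0
Step 2: thread A executes A2 (x = x * 3). Shared: x=12. PCs: A@2 B@0
Step 3: thread B executes B1 (x = x + 3). Shared: x=15. PCs: A@2 B@1
Step 4: thread B executes B2 (x = x - 1). Shared: x=14. PCs: A@2 B@2
Step 5: thread B executes B3 (x = 1). Shared: x=1. PCs: A@2 B@3
Step 6: thread B executes B4 (x = x * 2). Shared: x=2. PCs: A@2 B@4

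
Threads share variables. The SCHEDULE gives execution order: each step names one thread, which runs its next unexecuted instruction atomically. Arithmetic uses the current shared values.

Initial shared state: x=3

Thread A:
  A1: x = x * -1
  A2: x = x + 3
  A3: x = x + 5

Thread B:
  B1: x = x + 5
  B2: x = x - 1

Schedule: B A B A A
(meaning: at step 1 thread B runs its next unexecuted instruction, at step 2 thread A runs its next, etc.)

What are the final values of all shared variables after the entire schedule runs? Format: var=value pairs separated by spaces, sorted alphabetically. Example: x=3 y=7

Step 1: thread B executes B1 (x = x + 5). Shared: x=8. PCs: A@0 B@1
Step 2: thread A executes A1 (x = x * -1). Shared: x=-8. PCs: A@1 B@1
Step 3: thread B executes B2 (x = x - 1). Shared: x=-9. PCs: A@1 B@2
Step 4: thread A executes A2 (x = x + 3). Shared: x=-6. PCs: A@2 B@2
Step 5: thread A executes A3 (x = x + 5). Shared: x=-1. PCs: A@3 B@2

Answer: x=-1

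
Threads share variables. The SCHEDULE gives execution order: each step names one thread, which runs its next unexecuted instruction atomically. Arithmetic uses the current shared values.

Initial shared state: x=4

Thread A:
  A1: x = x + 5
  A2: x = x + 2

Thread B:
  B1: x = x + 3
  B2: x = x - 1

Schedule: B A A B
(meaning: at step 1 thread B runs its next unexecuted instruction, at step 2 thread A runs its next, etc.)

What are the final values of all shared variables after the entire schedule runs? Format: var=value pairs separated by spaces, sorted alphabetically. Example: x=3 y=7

Step 1: thread B executes B1 (x = x + 3). Shared: x=7. PCs: A@0 B@1
Step 2: thread A executes A1 (x = x + 5). Shared: x=12. PCs: A@1 B@1
Step 3: thread A executes A2 (x = x + 2). Shared: x=14. PCs: A@2 B@1
Step 4: thread B executes B2 (x = x - 1). Shared: x=13. PCs: A@2 B@2

Answer: x=13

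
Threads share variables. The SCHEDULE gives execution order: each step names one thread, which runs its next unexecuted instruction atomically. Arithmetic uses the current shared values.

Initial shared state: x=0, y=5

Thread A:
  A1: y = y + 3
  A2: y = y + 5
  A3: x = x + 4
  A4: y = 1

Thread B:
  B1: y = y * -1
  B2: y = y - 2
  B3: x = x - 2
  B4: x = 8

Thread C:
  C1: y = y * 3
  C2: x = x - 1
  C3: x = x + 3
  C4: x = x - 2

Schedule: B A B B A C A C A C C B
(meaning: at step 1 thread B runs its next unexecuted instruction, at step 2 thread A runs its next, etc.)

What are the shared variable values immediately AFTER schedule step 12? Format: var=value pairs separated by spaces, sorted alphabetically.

Step 1: thread B executes B1 (y = y * -1). Shared: x=0 y=-5. PCs: A@0 B@1 C@0
Step 2: thread A executes A1 (y = y + 3). Shared: x=0 y=-2. PCs: A@1 B@1 C@0
Step 3: thread B executes B2 (y = y - 2). Shared: x=0 y=-4. PCs: A@1 B@2 C@0
Step 4: thread B executes B3 (x = x - 2). Shared: x=-2 y=-4. PCs: A@1 B@3 C@0
Step 5: thread A executes A2 (y = y + 5). Shared: x=-2 y=1. PCs: A@2 B@3 C@0
Step 6: thread C executes C1 (y = y * 3). Shared: x=-2 y=3. PCs: A@2 B@3 C@1
Step 7: thread A executes A3 (x = x + 4). Shared: x=2 y=3. PCs: A@3 B@3 C@1
Step 8: thread C executes C2 (x = x - 1). Shared: x=1 y=3. PCs: A@3 B@3 C@2
Step 9: thread A executes A4 (y = 1). Shared: x=1 y=1. PCs: A@4 B@3 C@2
Step 10: thread C executes C3 (x = x + 3). Shared: x=4 y=1. PCs: A@4 B@3 C@3
Step 11: thread C executes C4 (x = x - 2). Shared: x=2 y=1. PCs: A@4 B@3 C@4
Step 12: thread B executes B4 (x = 8). Shared: x=8 y=1. PCs: A@4 B@4 C@4

Answer: x=8 y=1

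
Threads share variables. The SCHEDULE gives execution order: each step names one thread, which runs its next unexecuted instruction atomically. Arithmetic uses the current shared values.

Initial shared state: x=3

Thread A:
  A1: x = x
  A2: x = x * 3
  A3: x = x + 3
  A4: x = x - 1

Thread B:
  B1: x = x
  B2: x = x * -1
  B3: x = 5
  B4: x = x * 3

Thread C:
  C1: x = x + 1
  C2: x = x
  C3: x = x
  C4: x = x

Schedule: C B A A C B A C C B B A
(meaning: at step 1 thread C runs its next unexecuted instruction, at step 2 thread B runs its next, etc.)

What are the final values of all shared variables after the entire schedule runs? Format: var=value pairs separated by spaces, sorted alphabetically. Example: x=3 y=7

Step 1: thread C executes C1 (x = x + 1). Shared: x=4. PCs: A@0 B@0 C@1
Step 2: thread B executes B1 (x = x). Shared: x=4. PCs: A@0 B@1 C@1
Step 3: thread A executes A1 (x = x). Shared: x=4. PCs: A@1 B@1 C@1
Step 4: thread A executes A2 (x = x * 3). Shared: x=12. PCs: A@2 B@1 C@1
Step 5: thread C executes C2 (x = x). Shared: x=12. PCs: A@2 B@1 C@2
Step 6: thread B executes B2 (x = x * -1). Shared: x=-12. PCs: A@2 B@2 C@2
Step 7: thread A executes A3 (x = x + 3). Shared: x=-9. PCs: A@3 B@2 C@2
Step 8: thread C executes C3 (x = x). Shared: x=-9. PCs: A@3 B@2 C@3
Step 9: thread C executes C4 (x = x). Shared: x=-9. PCs: A@3 B@2 C@4
Step 10: thread B executes B3 (x = 5). Shared: x=5. PCs: A@3 B@3 C@4
Step 11: thread B executes B4 (x = x * 3). Shared: x=15. PCs: A@3 B@4 C@4
Step 12: thread A executes A4 (x = x - 1). Shared: x=14. PCs: A@4 B@4 C@4

Answer: x=14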